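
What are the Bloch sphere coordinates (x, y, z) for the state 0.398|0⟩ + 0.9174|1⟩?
(0.7303, 0, -0.6832)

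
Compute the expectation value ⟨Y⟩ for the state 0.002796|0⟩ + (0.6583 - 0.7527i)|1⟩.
-0.004209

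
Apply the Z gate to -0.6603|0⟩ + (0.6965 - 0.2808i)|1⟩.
-0.6603|0⟩ + (-0.6965 + 0.2808i)|1⟩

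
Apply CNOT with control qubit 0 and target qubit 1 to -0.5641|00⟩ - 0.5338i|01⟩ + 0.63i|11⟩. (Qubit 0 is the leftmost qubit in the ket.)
-0.5641|00⟩ - 0.5338i|01⟩ + 0.63i|10⟩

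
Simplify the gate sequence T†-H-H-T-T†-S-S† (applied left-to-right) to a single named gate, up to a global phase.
T†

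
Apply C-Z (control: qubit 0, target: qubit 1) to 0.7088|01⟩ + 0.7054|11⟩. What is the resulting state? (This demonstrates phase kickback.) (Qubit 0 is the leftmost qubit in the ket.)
0.7088|01⟩ - 0.7054|11⟩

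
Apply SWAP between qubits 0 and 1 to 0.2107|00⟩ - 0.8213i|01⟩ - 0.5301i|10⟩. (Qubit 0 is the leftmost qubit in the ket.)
0.2107|00⟩ - 0.5301i|01⟩ - 0.8213i|10⟩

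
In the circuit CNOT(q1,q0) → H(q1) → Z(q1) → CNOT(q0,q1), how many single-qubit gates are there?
2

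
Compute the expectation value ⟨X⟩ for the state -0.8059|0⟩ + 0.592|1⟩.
-0.9542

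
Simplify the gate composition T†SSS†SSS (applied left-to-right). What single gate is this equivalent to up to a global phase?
T†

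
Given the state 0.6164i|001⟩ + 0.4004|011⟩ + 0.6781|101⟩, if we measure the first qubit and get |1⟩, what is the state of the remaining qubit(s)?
|01⟩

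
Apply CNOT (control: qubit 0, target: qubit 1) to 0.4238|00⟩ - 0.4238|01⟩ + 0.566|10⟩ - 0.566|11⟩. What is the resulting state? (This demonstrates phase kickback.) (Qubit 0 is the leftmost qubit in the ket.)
0.4238|00⟩ - 0.4238|01⟩ - 0.566|10⟩ + 0.566|11⟩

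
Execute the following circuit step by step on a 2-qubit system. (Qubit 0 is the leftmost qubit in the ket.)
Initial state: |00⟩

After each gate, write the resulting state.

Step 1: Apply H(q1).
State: 1/√2|00⟩ + 1/√2|01⟩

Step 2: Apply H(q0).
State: 1/2|00⟩ + 1/2|01⟩ + 1/2|10⟩ + 1/2|11⟩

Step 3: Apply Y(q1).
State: -(1/2)i|00⟩ + (1/2)i|01⟩ - (1/2)i|10⟩ + (1/2)i|11⟩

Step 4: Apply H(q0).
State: -(1/√2)i|00⟩ + (1/√2)i|01⟩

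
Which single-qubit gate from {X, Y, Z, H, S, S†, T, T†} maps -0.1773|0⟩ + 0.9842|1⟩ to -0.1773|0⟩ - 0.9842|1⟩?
Z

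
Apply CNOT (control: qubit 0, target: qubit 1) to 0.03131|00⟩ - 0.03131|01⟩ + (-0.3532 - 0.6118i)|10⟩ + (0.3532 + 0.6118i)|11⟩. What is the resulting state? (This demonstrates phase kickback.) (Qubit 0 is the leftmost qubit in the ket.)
0.03131|00⟩ - 0.03131|01⟩ + (0.3532 + 0.6118i)|10⟩ + (-0.3532 - 0.6118i)|11⟩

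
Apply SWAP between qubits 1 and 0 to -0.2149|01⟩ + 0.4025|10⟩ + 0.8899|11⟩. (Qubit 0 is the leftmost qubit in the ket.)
0.4025|01⟩ - 0.2149|10⟩ + 0.8899|11⟩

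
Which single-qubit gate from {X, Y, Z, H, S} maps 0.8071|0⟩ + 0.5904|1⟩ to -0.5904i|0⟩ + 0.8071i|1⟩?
Y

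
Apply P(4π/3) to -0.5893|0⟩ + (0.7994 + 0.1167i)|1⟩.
-0.5893|0⟩ + (-0.2986 - 0.7507i)|1⟩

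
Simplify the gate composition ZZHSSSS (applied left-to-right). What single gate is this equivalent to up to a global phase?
H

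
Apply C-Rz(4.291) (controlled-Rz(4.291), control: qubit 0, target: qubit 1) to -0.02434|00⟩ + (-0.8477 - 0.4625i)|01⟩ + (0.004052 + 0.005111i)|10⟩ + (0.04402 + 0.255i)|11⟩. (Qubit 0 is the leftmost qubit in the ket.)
-0.02434|00⟩ + (-0.8477 - 0.4625i)|01⟩ + (0.002087 - 0.006179i)|10⟩ + (-0.238 - 0.1017i)|11⟩

C-Rz(4.291) leaves the control-|0⟩ kets |00⟩, |01⟩ unchanged and applies Rz(4.291) to qubit 1 on the control-|1⟩ pair (|10⟩, |11⟩).
Rz(4.291) = [[e^(−iθ/2), 0], [0, e^(iθ/2)]] with e^(±iθ/2) = cos(θ/2) ± i·sin(θ/2); θ = 4.291, cos(θ/2) ≈ -0.543586, sin(θ/2) ≈ 0.839353.
With a = amp(|10⟩) = (0.004052 + 0.005111i) and b = amp(|11⟩) = (0.04402 + 0.255i):
new amp(|10⟩) = (-0.543586 - 0.839353i)·a = (0.002087 - 0.006179i)
new amp(|11⟩) = (-0.543586 + 0.839353i)·b = (-0.238 - 0.1017i)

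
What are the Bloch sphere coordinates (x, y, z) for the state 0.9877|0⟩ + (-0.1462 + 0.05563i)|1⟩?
(-0.2888, 0.1099, 0.9511)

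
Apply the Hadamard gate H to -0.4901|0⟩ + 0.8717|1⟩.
0.2698|0⟩ - 0.9629|1⟩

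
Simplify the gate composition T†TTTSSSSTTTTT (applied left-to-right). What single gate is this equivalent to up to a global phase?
T†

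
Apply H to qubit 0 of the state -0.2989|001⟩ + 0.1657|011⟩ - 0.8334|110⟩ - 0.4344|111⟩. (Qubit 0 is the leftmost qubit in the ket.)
-0.2114|001⟩ - 0.5893|010⟩ - 0.19|011⟩ - 0.2114|101⟩ + 0.5893|110⟩ + 0.4243|111⟩

H on qubit 0 mixes each pair of kets that differ only in qubit 0: amplitudes (a, b) of (|…0…⟩, |…1…⟩) become ((a + b)/√2, (a − b)/√2). Kets absent from the input have amplitude 0.
(|001⟩, |101⟩): (a, b) = (-0.2989, 0) → (-0.2114, -0.2114)
(|010⟩, |110⟩): (a, b) = (0, -0.8334) → (-0.5893, 0.5893)
(|011⟩, |111⟩): (a, b) = (0.1657, -0.4344) → (-0.19, 0.4243)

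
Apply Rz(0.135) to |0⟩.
(0.9977 - 0.06745i)|0⟩

Rz(0.135) = [[e^(−iθ/2), 0], [0, e^(iθ/2)]] with e^(±iθ/2) = cos(θ/2) ± i·sin(θ/2); θ = 0.135, cos(θ/2) ≈ 0.997723, sin(θ/2) ≈ 0.0674488.
With a = amp(|0⟩) = 1 and b = amp(|1⟩) = 0:
new amp(|0⟩) = (0.997723 - 0.0674488i)·a = (0.9977 - 0.06745i)
new amp(|1⟩) = (0.997723 + 0.0674488i)·b = 0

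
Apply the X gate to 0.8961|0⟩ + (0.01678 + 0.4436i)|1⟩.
(0.01678 + 0.4436i)|0⟩ + 0.8961|1⟩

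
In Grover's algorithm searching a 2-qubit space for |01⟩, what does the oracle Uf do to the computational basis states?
Uf|x⟩ = -|x⟩ if x = 01, else |x⟩ (phase flip on target)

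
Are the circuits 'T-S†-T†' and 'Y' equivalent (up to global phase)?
No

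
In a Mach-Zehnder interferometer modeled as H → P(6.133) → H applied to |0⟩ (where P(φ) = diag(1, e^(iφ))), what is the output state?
(0.9944 - 0.07481i)|0⟩ + (0.005628 + 0.07481i)|1⟩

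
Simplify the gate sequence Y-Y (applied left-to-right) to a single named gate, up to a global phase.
I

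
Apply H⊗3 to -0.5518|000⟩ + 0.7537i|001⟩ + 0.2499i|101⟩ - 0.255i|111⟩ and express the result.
(-0.1951 + 0.2647i)|000⟩ + (-0.1951 - 0.2647i)|001⟩ + (-0.1951 + 0.445i)|010⟩ + (-0.1951 - 0.445i)|011⟩ + (-0.1951 + 0.2683i)|100⟩ + (-0.1951 - 0.2683i)|101⟩ + (-0.1951 + 0.08796i)|110⟩ + (-0.1951 - 0.08796i)|111⟩

H⊗3 gives amp(|y⟩) = (1/2√2) Σ_x (−1)^(x·y) amp(|x⟩), where x·y is the number of positions in which both x and y have a 1.
|000⟩: (-0.5518 + 0.7537i + 0.2499i - 0.255i)/(2√2) = (-0.1951 + 0.2647i)
|001⟩: (-0.5518 - 0.7537i - 0.2499i + 0.255i)/(2√2) = (-0.1951 - 0.2647i)
|010⟩: (-0.5518 + 0.7537i + 0.2499i + 0.255i)/(2√2) = (-0.1951 + 0.445i)
|011⟩: (-0.5518 - 0.7537i - 0.2499i - 0.255i)/(2√2) = (-0.1951 - 0.445i)
|100⟩: (-0.5518 + 0.7537i - 0.2499i + 0.255i)/(2√2) = (-0.1951 + 0.2683i)
|101⟩: (-0.5518 - 0.7537i + 0.2499i - 0.255i)/(2√2) = (-0.1951 - 0.2683i)
|110⟩: (-0.5518 + 0.7537i - 0.2499i - 0.255i)/(2√2) = (-0.1951 + 0.08796i)
|111⟩: (-0.5518 - 0.7537i + 0.2499i + 0.255i)/(2√2) = (-0.1951 - 0.08796i)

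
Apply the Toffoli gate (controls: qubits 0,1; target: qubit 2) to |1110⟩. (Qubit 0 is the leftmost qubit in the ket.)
|1100⟩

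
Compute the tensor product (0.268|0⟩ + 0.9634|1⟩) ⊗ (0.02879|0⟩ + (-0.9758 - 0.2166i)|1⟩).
0.007716|00⟩ + (-0.2615 - 0.05805i)|01⟩ + 0.02774|10⟩ + (-0.9401 - 0.2087i)|11⟩

amp(|b₁b₂…⟩) = product of the factor amplitudes for bits b₁, b₂, …; only kets whose every factor amplitude is nonzero survive.
|00⟩: (0.268)(0.02879) = 0.007716
|01⟩: (0.268)(-0.9758 - 0.2166i) = (-0.2615 - 0.05805i)
|10⟩: (0.9634)(0.02879) = 0.02774
|11⟩: (0.9634)(-0.9758 - 0.2166i) = (-0.9401 - 0.2087i)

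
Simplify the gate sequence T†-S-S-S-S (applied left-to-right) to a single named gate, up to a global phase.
T†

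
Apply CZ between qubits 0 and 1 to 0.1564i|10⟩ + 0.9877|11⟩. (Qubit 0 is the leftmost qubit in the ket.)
0.1564i|10⟩ - 0.9877|11⟩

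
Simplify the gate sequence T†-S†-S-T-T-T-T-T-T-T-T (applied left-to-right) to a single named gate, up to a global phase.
T†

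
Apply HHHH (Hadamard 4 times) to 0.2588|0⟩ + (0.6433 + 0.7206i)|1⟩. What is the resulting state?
0.2588|0⟩ + (0.6433 + 0.7206i)|1⟩

H² = I, so an even number of Hadamards cancels: H^4 = I and the state is unchanged.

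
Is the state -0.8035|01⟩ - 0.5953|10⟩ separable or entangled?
Entangled

Writing the state as a|00⟩ + b|01⟩ + c|10⟩ + d|11⟩, it is a product state iff ad − bc = 0.
Here (a, b, c, d) = (0, -0.8035, -0.5953, 0): ad − bc = (0)(0) − (-0.8035)(-0.5953) = -0.4783 ≠ 0, so the state is entangled.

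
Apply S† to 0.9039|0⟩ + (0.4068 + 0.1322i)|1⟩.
0.9039|0⟩ + (0.1322 - 0.4068i)|1⟩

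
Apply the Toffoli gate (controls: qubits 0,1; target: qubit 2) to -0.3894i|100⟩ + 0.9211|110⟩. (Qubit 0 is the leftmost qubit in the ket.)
-0.3894i|100⟩ + 0.9211|111⟩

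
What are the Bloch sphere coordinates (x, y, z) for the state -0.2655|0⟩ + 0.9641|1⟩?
(-0.5119, 0, -0.859)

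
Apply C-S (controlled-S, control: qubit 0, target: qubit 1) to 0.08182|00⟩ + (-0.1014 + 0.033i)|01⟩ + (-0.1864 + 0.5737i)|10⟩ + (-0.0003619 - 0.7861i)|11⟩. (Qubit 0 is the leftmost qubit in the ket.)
0.08182|00⟩ + (-0.1014 + 0.033i)|01⟩ + (-0.1864 + 0.5737i)|10⟩ + (0.7861 - 0.0003619i)|11⟩

C-S leaves the control-|0⟩ kets |00⟩, |01⟩ unchanged and applies S to qubit 1 on the control-|1⟩ pair (|10⟩, |11⟩).
S = [[1, 0], [0, i]].
With a = amp(|10⟩) = (-0.1864 + 0.5737i) and b = amp(|11⟩) = (-0.0003619 - 0.7861i):
new amp(|10⟩) = (1)·a = (-0.1864 + 0.5737i)
new amp(|11⟩) = (i)·b = (0.7861 - 0.0003619i)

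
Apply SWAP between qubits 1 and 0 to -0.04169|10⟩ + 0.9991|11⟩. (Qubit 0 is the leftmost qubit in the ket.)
-0.04169|01⟩ + 0.9991|11⟩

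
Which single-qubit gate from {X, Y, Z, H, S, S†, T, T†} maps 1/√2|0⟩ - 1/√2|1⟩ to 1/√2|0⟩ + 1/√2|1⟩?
Z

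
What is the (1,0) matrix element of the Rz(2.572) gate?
0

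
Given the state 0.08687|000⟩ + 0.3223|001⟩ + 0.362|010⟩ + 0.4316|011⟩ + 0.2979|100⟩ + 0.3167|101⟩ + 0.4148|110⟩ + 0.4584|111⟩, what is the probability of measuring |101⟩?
0.1003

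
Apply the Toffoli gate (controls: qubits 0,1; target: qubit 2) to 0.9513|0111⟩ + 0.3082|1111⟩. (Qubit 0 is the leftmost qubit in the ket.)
0.9513|0111⟩ + 0.3082|1101⟩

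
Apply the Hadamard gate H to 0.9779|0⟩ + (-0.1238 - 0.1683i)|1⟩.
(0.6039 - 0.119i)|0⟩ + (0.779 + 0.119i)|1⟩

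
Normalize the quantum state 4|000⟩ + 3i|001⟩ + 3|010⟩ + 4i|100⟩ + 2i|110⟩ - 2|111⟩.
0.5252|000⟩ + 0.3939i|001⟩ + 0.3939|010⟩ + 0.5252i|100⟩ + 0.2626i|110⟩ - 0.2626|111⟩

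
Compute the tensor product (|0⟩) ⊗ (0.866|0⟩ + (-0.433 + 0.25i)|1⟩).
0.866|00⟩ + (-0.433 + 0.25i)|01⟩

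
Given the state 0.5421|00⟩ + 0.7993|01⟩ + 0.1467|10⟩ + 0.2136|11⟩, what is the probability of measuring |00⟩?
0.2939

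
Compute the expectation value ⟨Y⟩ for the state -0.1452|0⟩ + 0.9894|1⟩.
0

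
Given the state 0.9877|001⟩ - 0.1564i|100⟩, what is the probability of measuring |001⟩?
0.9756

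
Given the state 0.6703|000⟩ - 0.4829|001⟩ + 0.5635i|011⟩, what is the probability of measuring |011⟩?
0.3175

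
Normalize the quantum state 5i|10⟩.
i|10⟩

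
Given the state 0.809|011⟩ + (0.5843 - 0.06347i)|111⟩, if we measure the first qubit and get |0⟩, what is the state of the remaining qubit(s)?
|11⟩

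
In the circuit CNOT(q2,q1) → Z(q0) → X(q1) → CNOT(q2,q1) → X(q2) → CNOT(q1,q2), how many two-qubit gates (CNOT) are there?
3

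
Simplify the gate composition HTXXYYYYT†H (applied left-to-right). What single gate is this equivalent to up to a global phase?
I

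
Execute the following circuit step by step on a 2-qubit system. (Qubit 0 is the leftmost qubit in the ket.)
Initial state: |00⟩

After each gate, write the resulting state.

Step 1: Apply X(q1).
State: |01⟩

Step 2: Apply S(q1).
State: i|01⟩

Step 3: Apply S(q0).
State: i|01⟩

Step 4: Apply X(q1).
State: i|00⟩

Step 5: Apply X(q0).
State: i|10⟩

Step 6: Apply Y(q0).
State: |00⟩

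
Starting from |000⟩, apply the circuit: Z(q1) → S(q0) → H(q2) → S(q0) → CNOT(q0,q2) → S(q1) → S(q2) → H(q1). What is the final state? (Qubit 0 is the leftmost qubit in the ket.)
1/2|000⟩ + (1/2)i|001⟩ + 1/2|010⟩ + (1/2)i|011⟩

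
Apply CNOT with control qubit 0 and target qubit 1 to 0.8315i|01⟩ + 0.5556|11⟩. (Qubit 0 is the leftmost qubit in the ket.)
0.8315i|01⟩ + 0.5556|10⟩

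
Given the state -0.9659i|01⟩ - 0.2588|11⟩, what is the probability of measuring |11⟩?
0.06698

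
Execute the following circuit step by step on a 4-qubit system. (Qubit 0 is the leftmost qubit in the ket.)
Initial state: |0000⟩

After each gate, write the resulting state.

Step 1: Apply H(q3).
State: 1/√2|0000⟩ + 1/√2|0001⟩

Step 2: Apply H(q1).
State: 1/2|0000⟩ + 1/2|0001⟩ + 1/2|0100⟩ + 1/2|0101⟩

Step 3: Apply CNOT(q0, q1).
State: 1/2|0000⟩ + 1/2|0001⟩ + 1/2|0100⟩ + 1/2|0101⟩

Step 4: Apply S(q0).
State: 1/2|0000⟩ + 1/2|0001⟩ + 1/2|0100⟩ + 1/2|0101⟩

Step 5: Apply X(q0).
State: 1/2|1000⟩ + 1/2|1001⟩ + 1/2|1100⟩ + 1/2|1101⟩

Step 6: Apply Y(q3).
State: -(1/2)i|1000⟩ + (1/2)i|1001⟩ - (1/2)i|1100⟩ + (1/2)i|1101⟩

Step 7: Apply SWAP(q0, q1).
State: -(1/2)i|0100⟩ + (1/2)i|0101⟩ - (1/2)i|1100⟩ + (1/2)i|1101⟩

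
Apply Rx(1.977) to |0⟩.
0.5499|0⟩ - 0.8352i|1⟩

Rx(1.977) = [[cos(θ/2), −i·sin(θ/2)], [−i·sin(θ/2), cos(θ/2)]]; θ = 1.977, cos(θ/2) ≈ 0.549943, sin(θ/2) ≈ 0.835202.
With a = amp(|0⟩) = 1 and b = amp(|1⟩) = 0:
new amp(|0⟩) = (0.549943)·a + (-0.835202i)·b = 0.5499
new amp(|1⟩) = (-0.835202i)·a + (0.549943)·b = -0.8352i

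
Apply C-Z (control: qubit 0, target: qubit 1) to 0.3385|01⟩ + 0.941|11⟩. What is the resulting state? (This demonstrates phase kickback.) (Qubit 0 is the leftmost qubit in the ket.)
0.3385|01⟩ - 0.941|11⟩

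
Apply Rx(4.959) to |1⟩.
-0.6148i|0⟩ - 0.7887|1⟩

Rx(4.959) = [[cos(θ/2), −i·sin(θ/2)], [−i·sin(θ/2), cos(θ/2)]]; θ = 4.959, cos(θ/2) ≈ -0.788707, sin(θ/2) ≈ 0.614769.
With a = amp(|0⟩) = 0 and b = amp(|1⟩) = 1:
new amp(|0⟩) = (-0.788707)·a + (-0.614769i)·b = -0.6148i
new amp(|1⟩) = (-0.614769i)·a + (-0.788707)·b = -0.7887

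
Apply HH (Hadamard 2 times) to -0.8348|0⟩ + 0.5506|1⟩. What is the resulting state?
-0.8348|0⟩ + 0.5506|1⟩

H² = I, so an even number of Hadamards cancels: H^2 = I and the state is unchanged.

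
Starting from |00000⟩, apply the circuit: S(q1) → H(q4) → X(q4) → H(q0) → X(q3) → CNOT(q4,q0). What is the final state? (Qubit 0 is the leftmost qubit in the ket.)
1/2|00010⟩ + 1/2|00011⟩ + 1/2|10010⟩ + 1/2|10011⟩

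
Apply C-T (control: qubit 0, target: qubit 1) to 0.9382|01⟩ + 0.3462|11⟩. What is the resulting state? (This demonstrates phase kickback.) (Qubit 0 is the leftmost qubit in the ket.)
0.9382|01⟩ + (0.2448 + 0.2448i)|11⟩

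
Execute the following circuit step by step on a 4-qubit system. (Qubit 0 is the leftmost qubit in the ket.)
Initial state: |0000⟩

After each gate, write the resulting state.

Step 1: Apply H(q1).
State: 1/√2|0000⟩ + 1/√2|0100⟩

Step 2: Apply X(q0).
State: 1/√2|1000⟩ + 1/√2|1100⟩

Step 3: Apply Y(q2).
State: (1/√2)i|1010⟩ + (1/√2)i|1110⟩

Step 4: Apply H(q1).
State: i|1010⟩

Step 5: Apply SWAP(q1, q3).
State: i|1010⟩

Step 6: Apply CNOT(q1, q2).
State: i|1010⟩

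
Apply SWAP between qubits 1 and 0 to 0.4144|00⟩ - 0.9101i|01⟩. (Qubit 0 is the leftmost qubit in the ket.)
0.4144|00⟩ - 0.9101i|10⟩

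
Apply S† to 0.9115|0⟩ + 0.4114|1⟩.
0.9115|0⟩ - 0.4114i|1⟩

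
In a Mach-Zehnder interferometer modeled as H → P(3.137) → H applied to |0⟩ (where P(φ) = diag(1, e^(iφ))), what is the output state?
(0.000005273 + 0.002296i)|0⟩ + (1 - 0.002296i)|1⟩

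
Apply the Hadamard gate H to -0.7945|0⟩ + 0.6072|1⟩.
-0.1324|0⟩ - 0.9912|1⟩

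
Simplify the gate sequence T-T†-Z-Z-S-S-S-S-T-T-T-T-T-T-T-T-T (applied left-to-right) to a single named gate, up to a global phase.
T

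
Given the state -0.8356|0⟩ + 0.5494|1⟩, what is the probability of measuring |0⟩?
0.6982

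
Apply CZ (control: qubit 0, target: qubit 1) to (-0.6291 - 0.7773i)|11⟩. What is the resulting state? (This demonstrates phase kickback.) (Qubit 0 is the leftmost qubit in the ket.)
(0.6291 + 0.7773i)|11⟩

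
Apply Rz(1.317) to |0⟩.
(0.7909 - 0.6119i)|0⟩

Rz(1.317) = [[e^(−iθ/2), 0], [0, e^(iθ/2)]] with e^(±iθ/2) = cos(θ/2) ± i·sin(θ/2); θ = 1.317, cos(θ/2) ≈ 0.790911, sin(θ/2) ≈ 0.611931.
With a = amp(|0⟩) = 1 and b = amp(|1⟩) = 0:
new amp(|0⟩) = (0.790911 - 0.611931i)·a = (0.7909 - 0.6119i)
new amp(|1⟩) = (0.790911 + 0.611931i)·b = 0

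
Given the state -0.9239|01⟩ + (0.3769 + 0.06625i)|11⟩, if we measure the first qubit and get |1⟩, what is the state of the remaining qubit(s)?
(0.9849 + 0.1731i)|1⟩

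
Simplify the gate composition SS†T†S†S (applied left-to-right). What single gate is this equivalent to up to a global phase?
T†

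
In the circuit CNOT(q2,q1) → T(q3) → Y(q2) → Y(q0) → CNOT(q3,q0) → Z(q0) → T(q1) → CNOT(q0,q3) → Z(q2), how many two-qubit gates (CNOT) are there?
3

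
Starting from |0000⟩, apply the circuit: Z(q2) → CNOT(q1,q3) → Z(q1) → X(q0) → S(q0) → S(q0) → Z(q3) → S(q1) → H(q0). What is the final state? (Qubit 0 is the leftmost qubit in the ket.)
-1/√2|0000⟩ + 1/√2|1000⟩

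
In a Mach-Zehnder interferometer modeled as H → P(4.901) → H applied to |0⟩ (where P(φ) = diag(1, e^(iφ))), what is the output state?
(0.5937 - 0.4911i)|0⟩ + (0.4063 + 0.4911i)|1⟩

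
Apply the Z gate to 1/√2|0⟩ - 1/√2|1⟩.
1/√2|0⟩ + 1/√2|1⟩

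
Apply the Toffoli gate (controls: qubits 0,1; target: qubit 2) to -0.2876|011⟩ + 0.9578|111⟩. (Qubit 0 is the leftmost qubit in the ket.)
-0.2876|011⟩ + 0.9578|110⟩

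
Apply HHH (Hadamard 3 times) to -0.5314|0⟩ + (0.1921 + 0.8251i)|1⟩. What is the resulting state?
(-0.2399 + 0.5834i)|0⟩ + (-0.5116 - 0.5834i)|1⟩

H² = I, so H^3 = H: a single Hadamard. With (a, b) = (-0.5314, (0.1921 + 0.8251i)), H gives ((a + b)/√2, (a − b)/√2) = ((-0.2399 + 0.5834i), (-0.5116 - 0.5834i)).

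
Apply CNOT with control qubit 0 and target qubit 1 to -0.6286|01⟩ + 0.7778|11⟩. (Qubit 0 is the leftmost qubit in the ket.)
-0.6286|01⟩ + 0.7778|10⟩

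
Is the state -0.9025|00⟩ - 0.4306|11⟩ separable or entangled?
Entangled

Writing the state as a|00⟩ + b|01⟩ + c|10⟩ + d|11⟩, it is a product state iff ad − bc = 0.
Here (a, b, c, d) = (-0.9025, 0, 0, -0.4306): ad − bc = (-0.9025)(-0.4306) − (0)(0) = 0.3886 ≠ 0, so the state is entangled.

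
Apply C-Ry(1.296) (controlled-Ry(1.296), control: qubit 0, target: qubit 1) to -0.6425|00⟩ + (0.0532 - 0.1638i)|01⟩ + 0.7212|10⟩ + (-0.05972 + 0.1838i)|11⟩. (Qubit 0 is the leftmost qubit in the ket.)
-0.6425|00⟩ + (0.0532 - 0.1638i)|01⟩ + (0.6111 - 0.1109i)|10⟩ + (0.3877 + 0.1465i)|11⟩

C-Ry(1.296) leaves the control-|0⟩ kets |00⟩, |01⟩ unchanged and applies Ry(1.296) to qubit 1 on the control-|1⟩ pair (|10⟩, |11⟩).
Ry(1.296) = [[cos(θ/2), −sin(θ/2)], [sin(θ/2), cos(θ/2)]]; θ = 1.296, cos(θ/2) ≈ 0.797293, sin(θ/2) ≈ 0.603593.
With a = amp(|10⟩) = 0.7212 and b = amp(|11⟩) = (-0.05972 + 0.1838i):
new amp(|10⟩) = (0.797293)·a + (-0.603593)·b = (0.6111 - 0.1109i)
new amp(|11⟩) = (0.603593)·a + (0.797293)·b = (0.3877 + 0.1465i)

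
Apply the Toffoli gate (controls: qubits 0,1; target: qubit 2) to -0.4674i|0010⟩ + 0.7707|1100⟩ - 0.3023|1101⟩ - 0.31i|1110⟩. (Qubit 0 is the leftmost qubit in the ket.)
-0.4674i|0010⟩ - 0.31i|1100⟩ + 0.7707|1110⟩ - 0.3023|1111⟩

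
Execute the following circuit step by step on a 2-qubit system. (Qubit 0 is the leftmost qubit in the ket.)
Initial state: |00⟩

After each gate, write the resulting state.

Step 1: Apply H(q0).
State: 1/√2|00⟩ + 1/√2|10⟩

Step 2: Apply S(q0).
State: 1/√2|00⟩ + (1/√2)i|10⟩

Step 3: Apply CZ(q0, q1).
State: 1/√2|00⟩ + (1/√2)i|10⟩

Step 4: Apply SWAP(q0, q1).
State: 1/√2|00⟩ + (1/√2)i|01⟩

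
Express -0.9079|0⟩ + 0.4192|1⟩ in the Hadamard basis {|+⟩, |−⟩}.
-0.3456|+⟩ - 0.9384|−⟩

With |ψ⟩ = α|0⟩ + β|1⟩, the Hadamard-basis coefficients are ⟨+|ψ⟩ = (α + β)/√2 and ⟨−|ψ⟩ = (α − β)/√2.
Here α = -0.9079, β = 0.4192: (α + β)/√2 = -0.3456, (α − β)/√2 = -0.9384.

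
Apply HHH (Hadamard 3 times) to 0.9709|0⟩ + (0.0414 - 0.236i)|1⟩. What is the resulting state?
(0.7158 - 0.1669i)|0⟩ + (0.6573 + 0.1669i)|1⟩

H² = I, so H^3 = H: a single Hadamard. With (a, b) = (0.9709, (0.0414 - 0.236i)), H gives ((a + b)/√2, (a − b)/√2) = ((0.7158 - 0.1669i), (0.6573 + 0.1669i)).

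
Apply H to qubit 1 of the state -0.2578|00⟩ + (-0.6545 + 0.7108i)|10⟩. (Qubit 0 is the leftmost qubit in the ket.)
-0.1823|00⟩ - 0.1823|01⟩ + (-0.4628 + 0.5026i)|10⟩ + (-0.4628 + 0.5026i)|11⟩

H on qubit 1 mixes each pair of kets that differ only in qubit 1: amplitudes (a, b) of (|…0…⟩, |…1…⟩) become ((a + b)/√2, (a − b)/√2). Kets absent from the input have amplitude 0.
(|00⟩, |01⟩): (a, b) = (-0.2578, 0) → (-0.1823, -0.1823)
(|10⟩, |11⟩): (a, b) = ((-0.6545 + 0.7108i), 0) → ((-0.4628 + 0.5026i), (-0.4628 + 0.5026i))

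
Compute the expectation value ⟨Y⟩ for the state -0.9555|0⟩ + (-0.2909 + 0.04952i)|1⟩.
-0.09463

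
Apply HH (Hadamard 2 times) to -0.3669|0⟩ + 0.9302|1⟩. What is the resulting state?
-0.3669|0⟩ + 0.9302|1⟩

H² = I, so an even number of Hadamards cancels: H^2 = I and the state is unchanged.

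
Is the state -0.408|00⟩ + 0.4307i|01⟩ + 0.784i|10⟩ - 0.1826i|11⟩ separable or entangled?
Entangled

Writing the state as a|00⟩ + b|01⟩ + c|10⟩ + d|11⟩, it is a product state iff ad − bc = 0.
Here (a, b, c, d) = (-0.408, 0.4307i, 0.784i, -0.1826i): ad − bc = (-0.408)(-0.1826i) − (0.4307i)(0.784i) = (0.3377 + 0.0745i) ≠ 0, so the state is entangled.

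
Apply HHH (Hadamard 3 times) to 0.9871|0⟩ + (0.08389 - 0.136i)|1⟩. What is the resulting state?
(0.7573 - 0.09617i)|0⟩ + (0.6387 + 0.09617i)|1⟩

H² = I, so H^3 = H: a single Hadamard. With (a, b) = (0.9871, (0.08389 - 0.136i)), H gives ((a + b)/√2, (a − b)/√2) = ((0.7573 - 0.09617i), (0.6387 + 0.09617i)).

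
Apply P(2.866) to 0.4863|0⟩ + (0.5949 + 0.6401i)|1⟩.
0.4863|0⟩ + (-0.7466 - 0.4541i)|1⟩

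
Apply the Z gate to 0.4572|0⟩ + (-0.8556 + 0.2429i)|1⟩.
0.4572|0⟩ + (0.8556 - 0.2429i)|1⟩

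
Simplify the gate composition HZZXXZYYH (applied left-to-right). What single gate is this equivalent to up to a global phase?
X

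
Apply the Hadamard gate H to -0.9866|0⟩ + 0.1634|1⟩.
-0.5821|0⟩ - 0.8132|1⟩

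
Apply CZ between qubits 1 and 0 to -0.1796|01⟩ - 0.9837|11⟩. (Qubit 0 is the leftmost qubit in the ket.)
-0.1796|01⟩ + 0.9837|11⟩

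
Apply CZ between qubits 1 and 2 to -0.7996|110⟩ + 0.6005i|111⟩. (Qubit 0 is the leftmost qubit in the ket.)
-0.7996|110⟩ - 0.6005i|111⟩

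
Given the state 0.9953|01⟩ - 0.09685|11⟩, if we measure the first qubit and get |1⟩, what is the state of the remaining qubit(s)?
-|1⟩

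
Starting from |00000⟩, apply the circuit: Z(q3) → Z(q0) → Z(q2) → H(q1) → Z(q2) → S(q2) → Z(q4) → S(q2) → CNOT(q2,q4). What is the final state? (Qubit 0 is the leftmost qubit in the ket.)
1/√2|00000⟩ + 1/√2|01000⟩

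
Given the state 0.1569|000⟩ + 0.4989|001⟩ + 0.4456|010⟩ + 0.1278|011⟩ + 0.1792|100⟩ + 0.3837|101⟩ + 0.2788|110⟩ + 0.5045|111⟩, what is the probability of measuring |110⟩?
0.07773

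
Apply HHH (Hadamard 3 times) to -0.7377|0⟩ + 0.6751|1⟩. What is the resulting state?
-0.04426|0⟩ - 0.999|1⟩

H² = I, so H^3 = H: a single Hadamard. With (a, b) = (-0.7377, 0.6751), H gives ((a + b)/√2, (a − b)/√2) = (-0.04426, -0.999).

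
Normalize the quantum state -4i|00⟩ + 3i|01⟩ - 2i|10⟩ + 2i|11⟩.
-0.6963i|00⟩ + 0.5222i|01⟩ - 0.3482i|10⟩ + 0.3482i|11⟩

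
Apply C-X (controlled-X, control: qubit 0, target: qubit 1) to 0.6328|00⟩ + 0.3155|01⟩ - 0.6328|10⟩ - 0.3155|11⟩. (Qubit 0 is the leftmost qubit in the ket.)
0.6328|00⟩ + 0.3155|01⟩ - 0.3155|10⟩ - 0.6328|11⟩

C-X leaves the control-|0⟩ kets |00⟩, |01⟩ unchanged and applies X to qubit 1 on the control-|1⟩ pair (|10⟩, |11⟩).
X = [[0, 1], [1, 0]].
With a = amp(|10⟩) = -0.6328 and b = amp(|11⟩) = -0.3155:
new amp(|10⟩) = (1)·b = -0.3155
new amp(|11⟩) = (1)·a = -0.6328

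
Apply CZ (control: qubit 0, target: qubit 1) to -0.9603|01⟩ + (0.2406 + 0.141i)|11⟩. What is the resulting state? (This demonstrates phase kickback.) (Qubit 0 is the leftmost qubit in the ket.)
-0.9603|01⟩ + (-0.2406 - 0.141i)|11⟩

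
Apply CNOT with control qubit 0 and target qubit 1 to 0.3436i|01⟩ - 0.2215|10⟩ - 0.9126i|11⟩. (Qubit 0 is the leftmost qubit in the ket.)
0.3436i|01⟩ - 0.9126i|10⟩ - 0.2215|11⟩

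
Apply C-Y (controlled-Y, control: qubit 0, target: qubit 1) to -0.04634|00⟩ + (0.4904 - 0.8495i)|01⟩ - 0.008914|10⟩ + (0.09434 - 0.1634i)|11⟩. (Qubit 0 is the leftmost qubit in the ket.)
-0.04634|00⟩ + (0.4904 - 0.8495i)|01⟩ + (-0.1634 - 0.09434i)|10⟩ - 0.008914i|11⟩

C-Y leaves the control-|0⟩ kets |00⟩, |01⟩ unchanged and applies Y to qubit 1 on the control-|1⟩ pair (|10⟩, |11⟩).
Y = [[0, -i], [i, 0]].
With a = amp(|10⟩) = -0.008914 and b = amp(|11⟩) = (0.09434 - 0.1634i):
new amp(|10⟩) = (-i)·b = (-0.1634 - 0.09434i)
new amp(|11⟩) = (i)·a = -0.008914i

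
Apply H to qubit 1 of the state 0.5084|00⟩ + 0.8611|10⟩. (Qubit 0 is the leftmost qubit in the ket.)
0.3595|00⟩ + 0.3595|01⟩ + 0.6089|10⟩ + 0.6089|11⟩

H on qubit 1 mixes each pair of kets that differ only in qubit 1: amplitudes (a, b) of (|…0…⟩, |…1…⟩) become ((a + b)/√2, (a − b)/√2). Kets absent from the input have amplitude 0.
(|00⟩, |01⟩): (a, b) = (0.5084, 0) → (0.3595, 0.3595)
(|10⟩, |11⟩): (a, b) = (0.8611, 0) → (0.6089, 0.6089)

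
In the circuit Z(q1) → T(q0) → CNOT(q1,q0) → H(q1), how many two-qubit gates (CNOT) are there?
1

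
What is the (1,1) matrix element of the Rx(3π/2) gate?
-1/√2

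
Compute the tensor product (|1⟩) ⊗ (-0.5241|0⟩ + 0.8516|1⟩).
-0.5241|10⟩ + 0.8516|11⟩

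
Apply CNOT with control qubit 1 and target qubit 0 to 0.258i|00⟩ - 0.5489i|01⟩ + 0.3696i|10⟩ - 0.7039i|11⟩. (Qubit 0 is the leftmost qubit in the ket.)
0.258i|00⟩ - 0.7039i|01⟩ + 0.3696i|10⟩ - 0.5489i|11⟩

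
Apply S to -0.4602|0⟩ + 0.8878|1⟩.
-0.4602|0⟩ + 0.8878i|1⟩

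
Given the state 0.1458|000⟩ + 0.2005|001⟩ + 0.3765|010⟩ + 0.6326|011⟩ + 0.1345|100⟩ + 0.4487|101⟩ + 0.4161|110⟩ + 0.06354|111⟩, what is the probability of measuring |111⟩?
0.004037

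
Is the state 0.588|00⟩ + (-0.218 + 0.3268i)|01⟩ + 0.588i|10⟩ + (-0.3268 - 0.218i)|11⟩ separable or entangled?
Separable

Writing the state as a|00⟩ + b|01⟩ + c|10⟩ + d|11⟩, it is a product state iff ad − bc = 0.
Here (a, b, c, d) = (0.588, (-0.218 + 0.3268i), 0.588i, (-0.3268 - 0.218i)): ad − bc = (0.588)(-0.3268 - 0.218i) − (-0.218 + 0.3268i)(0.588i) = 0, so the state is separable.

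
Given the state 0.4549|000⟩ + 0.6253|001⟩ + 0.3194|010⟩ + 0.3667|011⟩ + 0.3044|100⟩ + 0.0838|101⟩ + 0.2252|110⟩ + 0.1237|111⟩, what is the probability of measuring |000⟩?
0.2069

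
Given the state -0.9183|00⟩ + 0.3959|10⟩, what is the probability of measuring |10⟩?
0.1567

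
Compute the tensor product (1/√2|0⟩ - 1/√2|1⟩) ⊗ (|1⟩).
1/√2|01⟩ - 1/√2|11⟩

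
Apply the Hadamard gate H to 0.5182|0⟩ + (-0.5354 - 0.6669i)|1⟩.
(-0.01216 - 0.4716i)|0⟩ + (0.745 + 0.4716i)|1⟩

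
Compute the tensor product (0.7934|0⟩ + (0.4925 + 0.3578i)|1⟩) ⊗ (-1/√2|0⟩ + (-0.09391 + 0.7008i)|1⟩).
-0.561|00⟩ + (-0.07451 + 0.556i)|01⟩ + (-0.3483 - 0.253i)|10⟩ + (-0.297 + 0.3115i)|11⟩

amp(|b₁b₂…⟩) = product of the factor amplitudes for bits b₁, b₂, …; only kets whose every factor amplitude is nonzero survive.
|00⟩: (0.7934)(-1/√2) = -0.561
|01⟩: (0.7934)(-0.09391 + 0.7008i) = (-0.07451 + 0.556i)
|10⟩: (0.4925 + 0.3578i)(-1/√2) = (-0.3483 - 0.253i)
|11⟩: (0.4925 + 0.3578i)(-0.09391 + 0.7008i) = (-0.297 + 0.3115i)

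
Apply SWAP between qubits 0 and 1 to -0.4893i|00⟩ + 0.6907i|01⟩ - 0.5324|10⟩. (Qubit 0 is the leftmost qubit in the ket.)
-0.4893i|00⟩ - 0.5324|01⟩ + 0.6907i|10⟩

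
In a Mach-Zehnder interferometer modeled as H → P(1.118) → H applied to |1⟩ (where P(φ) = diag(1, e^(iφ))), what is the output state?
(0.2813 - 0.4496i)|0⟩ + (0.7187 + 0.4496i)|1⟩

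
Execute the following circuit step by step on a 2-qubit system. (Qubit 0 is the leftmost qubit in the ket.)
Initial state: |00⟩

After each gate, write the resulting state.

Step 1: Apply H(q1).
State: 1/√2|00⟩ + 1/√2|01⟩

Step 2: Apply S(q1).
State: 1/√2|00⟩ + (1/√2)i|01⟩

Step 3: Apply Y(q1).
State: 1/√2|00⟩ + (1/√2)i|01⟩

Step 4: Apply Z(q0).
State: 1/√2|00⟩ + (1/√2)i|01⟩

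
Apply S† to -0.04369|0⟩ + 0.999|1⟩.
-0.04369|0⟩ - 0.999i|1⟩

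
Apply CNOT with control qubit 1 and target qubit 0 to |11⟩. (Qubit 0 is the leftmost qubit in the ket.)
|01⟩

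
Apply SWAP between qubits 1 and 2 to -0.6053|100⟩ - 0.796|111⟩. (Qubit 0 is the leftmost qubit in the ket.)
-0.6053|100⟩ - 0.796|111⟩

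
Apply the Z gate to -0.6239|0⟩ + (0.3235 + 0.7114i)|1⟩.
-0.6239|0⟩ + (-0.3235 - 0.7114i)|1⟩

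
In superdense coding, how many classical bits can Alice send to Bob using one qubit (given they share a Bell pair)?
2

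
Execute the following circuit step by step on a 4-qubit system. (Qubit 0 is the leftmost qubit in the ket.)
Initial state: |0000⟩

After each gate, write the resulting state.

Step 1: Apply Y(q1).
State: i|0100⟩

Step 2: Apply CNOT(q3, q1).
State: i|0100⟩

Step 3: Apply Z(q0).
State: i|0100⟩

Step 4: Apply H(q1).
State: (1/√2)i|0000⟩ - (1/√2)i|0100⟩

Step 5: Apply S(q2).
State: (1/√2)i|0000⟩ - (1/√2)i|0100⟩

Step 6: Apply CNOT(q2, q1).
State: (1/√2)i|0000⟩ - (1/√2)i|0100⟩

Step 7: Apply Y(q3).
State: -1/√2|0001⟩ + 1/√2|0101⟩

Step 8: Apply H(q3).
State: -1/2|0000⟩ + 1/2|0001⟩ + 1/2|0100⟩ - 1/2|0101⟩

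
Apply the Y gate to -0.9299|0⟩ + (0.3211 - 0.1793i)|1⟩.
(-0.1793 - 0.3211i)|0⟩ - 0.9299i|1⟩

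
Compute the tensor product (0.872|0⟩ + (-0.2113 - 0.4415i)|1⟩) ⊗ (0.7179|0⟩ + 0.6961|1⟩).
0.626|00⟩ + 0.607|01⟩ + (-0.1517 - 0.317i)|10⟩ + (-0.1471 - 0.3073i)|11⟩

amp(|b₁b₂…⟩) = product of the factor amplitudes for bits b₁, b₂, …; only kets whose every factor amplitude is nonzero survive.
|00⟩: (0.872)(0.7179) = 0.626
|01⟩: (0.872)(0.6961) = 0.607
|10⟩: (-0.2113 - 0.4415i)(0.7179) = (-0.1517 - 0.317i)
|11⟩: (-0.2113 - 0.4415i)(0.6961) = (-0.1471 - 0.3073i)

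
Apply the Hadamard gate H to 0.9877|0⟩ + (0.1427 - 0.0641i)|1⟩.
(0.7993 - 0.04533i)|0⟩ + (0.5975 + 0.04533i)|1⟩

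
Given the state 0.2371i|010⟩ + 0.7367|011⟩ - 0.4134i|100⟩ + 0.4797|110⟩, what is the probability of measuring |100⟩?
0.1709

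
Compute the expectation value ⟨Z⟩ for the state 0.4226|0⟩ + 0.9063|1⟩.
-0.6428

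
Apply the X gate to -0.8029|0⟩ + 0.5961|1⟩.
0.5961|0⟩ - 0.8029|1⟩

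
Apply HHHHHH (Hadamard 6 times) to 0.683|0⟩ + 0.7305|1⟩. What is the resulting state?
0.683|0⟩ + 0.7305|1⟩

H² = I, so an even number of Hadamards cancels: H^6 = I and the state is unchanged.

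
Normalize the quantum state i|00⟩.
i|00⟩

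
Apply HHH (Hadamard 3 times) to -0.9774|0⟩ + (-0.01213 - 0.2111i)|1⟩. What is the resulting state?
(-0.6997 - 0.1493i)|0⟩ + (-0.6825 + 0.1493i)|1⟩

H² = I, so H^3 = H: a single Hadamard. With (a, b) = (-0.9774, (-0.01213 - 0.2111i)), H gives ((a + b)/√2, (a − b)/√2) = ((-0.6997 - 0.1493i), (-0.6825 + 0.1493i)).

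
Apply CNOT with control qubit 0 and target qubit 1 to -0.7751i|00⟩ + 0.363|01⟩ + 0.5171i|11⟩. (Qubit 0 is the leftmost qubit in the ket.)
-0.7751i|00⟩ + 0.363|01⟩ + 0.5171i|10⟩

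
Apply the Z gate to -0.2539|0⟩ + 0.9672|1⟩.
-0.2539|0⟩ - 0.9672|1⟩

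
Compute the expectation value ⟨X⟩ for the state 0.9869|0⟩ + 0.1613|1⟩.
0.3184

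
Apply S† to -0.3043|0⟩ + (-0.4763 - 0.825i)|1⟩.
-0.3043|0⟩ + (-0.825 + 0.4763i)|1⟩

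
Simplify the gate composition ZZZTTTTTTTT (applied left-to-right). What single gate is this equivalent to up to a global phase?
Z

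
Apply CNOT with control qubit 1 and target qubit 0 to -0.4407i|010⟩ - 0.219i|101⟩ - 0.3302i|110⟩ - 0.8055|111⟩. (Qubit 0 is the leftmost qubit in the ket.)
-0.3302i|010⟩ - 0.8055|011⟩ - 0.219i|101⟩ - 0.4407i|110⟩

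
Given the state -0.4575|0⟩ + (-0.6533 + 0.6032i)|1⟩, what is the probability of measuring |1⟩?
0.7907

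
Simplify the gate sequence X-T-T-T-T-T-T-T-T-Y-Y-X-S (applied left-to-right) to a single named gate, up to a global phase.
S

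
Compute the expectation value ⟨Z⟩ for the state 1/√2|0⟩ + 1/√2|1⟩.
0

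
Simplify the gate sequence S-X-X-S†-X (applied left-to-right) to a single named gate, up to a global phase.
X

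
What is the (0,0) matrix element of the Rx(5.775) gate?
-0.9679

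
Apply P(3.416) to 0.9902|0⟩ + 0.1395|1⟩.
0.9902|0⟩ + (-0.1343 - 0.0378i)|1⟩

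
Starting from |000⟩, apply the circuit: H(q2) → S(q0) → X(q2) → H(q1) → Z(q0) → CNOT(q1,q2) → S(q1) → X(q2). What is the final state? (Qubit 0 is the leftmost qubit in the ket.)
1/2|000⟩ + 1/2|001⟩ + (1/2)i|010⟩ + (1/2)i|011⟩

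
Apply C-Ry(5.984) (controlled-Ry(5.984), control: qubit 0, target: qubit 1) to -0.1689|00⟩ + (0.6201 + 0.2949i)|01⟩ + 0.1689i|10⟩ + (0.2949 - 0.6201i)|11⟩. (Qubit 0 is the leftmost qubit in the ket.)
-0.1689|00⟩ + (0.6201 + 0.2949i)|01⟩ + (-0.04395 - 0.0746i)|10⟩ + (-0.2916 + 0.6383i)|11⟩

C-Ry(5.984) leaves the control-|0⟩ kets |00⟩, |01⟩ unchanged and applies Ry(5.984) to qubit 1 on the control-|1⟩ pair (|10⟩, |11⟩).
Ry(5.984) = [[cos(θ/2), −sin(θ/2)], [sin(θ/2), cos(θ/2)]]; θ = 5.984, cos(θ/2) ≈ -0.988832, sin(θ/2) ≈ 0.149035.
With a = amp(|10⟩) = 0.1689i and b = amp(|11⟩) = (0.2949 - 0.6201i):
new amp(|10⟩) = (-0.988832)·a + (-0.149035)·b = (-0.04395 - 0.0746i)
new amp(|11⟩) = (0.149035)·a + (-0.988832)·b = (-0.2916 + 0.6383i)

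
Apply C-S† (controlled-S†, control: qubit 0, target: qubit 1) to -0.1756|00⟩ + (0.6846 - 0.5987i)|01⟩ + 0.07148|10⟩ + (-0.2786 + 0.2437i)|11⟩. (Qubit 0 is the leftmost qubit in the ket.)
-0.1756|00⟩ + (0.6846 - 0.5987i)|01⟩ + 0.07148|10⟩ + (0.2437 + 0.2786i)|11⟩

C-S† leaves the control-|0⟩ kets |00⟩, |01⟩ unchanged and applies S† to qubit 1 on the control-|1⟩ pair (|10⟩, |11⟩).
S† = [[1, 0], [0, -i]].
With a = amp(|10⟩) = 0.07148 and b = amp(|11⟩) = (-0.2786 + 0.2437i):
new amp(|10⟩) = (1)·a = 0.07148
new amp(|11⟩) = (-i)·b = (0.2437 + 0.2786i)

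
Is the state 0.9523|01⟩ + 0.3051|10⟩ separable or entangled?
Entangled

Writing the state as a|00⟩ + b|01⟩ + c|10⟩ + d|11⟩, it is a product state iff ad − bc = 0.
Here (a, b, c, d) = (0, 0.9523, 0.3051, 0): ad − bc = (0)(0) − (0.9523)(0.3051) = -0.2905 ≠ 0, so the state is entangled.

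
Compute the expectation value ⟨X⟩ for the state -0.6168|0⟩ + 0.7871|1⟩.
-0.971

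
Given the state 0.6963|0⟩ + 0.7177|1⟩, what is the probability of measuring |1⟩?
0.5151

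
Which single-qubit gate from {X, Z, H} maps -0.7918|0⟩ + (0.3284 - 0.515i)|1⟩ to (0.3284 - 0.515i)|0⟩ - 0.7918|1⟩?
X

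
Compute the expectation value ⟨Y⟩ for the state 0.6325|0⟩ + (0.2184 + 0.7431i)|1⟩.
0.94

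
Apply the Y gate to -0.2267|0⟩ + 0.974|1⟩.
-0.974i|0⟩ - 0.2267i|1⟩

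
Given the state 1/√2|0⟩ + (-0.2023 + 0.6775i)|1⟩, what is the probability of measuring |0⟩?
1/2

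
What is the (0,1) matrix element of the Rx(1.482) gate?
-0.675i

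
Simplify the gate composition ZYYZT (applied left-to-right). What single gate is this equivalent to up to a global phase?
T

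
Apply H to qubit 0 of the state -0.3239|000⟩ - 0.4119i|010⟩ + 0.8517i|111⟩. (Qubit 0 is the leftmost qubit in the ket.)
-0.229|000⟩ - 0.2913i|010⟩ + 0.6022i|011⟩ - 0.229|100⟩ - 0.2913i|110⟩ - 0.6022i|111⟩

H on qubit 0 mixes each pair of kets that differ only in qubit 0: amplitudes (a, b) of (|…0…⟩, |…1…⟩) become ((a + b)/√2, (a − b)/√2). Kets absent from the input have amplitude 0.
(|000⟩, |100⟩): (a, b) = (-0.3239, 0) → (-0.229, -0.229)
(|010⟩, |110⟩): (a, b) = (-0.4119i, 0) → (-0.2913i, -0.2913i)
(|011⟩, |111⟩): (a, b) = (0, 0.8517i) → (0.6022i, -0.6022i)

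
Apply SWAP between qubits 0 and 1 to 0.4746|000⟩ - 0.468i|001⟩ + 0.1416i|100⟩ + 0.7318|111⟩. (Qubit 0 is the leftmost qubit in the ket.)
0.4746|000⟩ - 0.468i|001⟩ + 0.1416i|010⟩ + 0.7318|111⟩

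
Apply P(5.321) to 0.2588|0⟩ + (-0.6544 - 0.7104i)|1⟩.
0.2588|0⟩ + (-0.957 + 0.1307i)|1⟩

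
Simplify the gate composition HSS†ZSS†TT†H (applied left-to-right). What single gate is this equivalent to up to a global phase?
X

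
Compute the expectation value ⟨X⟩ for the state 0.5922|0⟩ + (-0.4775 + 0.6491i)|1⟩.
-0.5656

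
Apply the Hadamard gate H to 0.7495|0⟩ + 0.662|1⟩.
0.9981|0⟩ + 0.06187|1⟩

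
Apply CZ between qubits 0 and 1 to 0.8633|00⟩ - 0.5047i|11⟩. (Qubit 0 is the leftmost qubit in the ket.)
0.8633|00⟩ + 0.5047i|11⟩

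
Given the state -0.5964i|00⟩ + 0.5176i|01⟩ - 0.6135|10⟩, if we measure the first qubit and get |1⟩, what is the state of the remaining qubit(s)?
-|0⟩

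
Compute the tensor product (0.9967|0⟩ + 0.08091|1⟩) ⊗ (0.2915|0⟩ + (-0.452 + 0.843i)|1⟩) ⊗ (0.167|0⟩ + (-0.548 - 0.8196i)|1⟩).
0.04852|000⟩ + (-0.1592 - 0.2381i)|001⟩ + (-0.07523 + 0.1403i)|010⟩ + (0.9355 - 0.0912i)|011⟩ + 0.003939|100⟩ + (-0.01292 - 0.01933i)|101⟩ + (-0.006107 + 0.01139i)|110⟩ + (0.07594 - 0.007404i)|111⟩

amp(|b₁b₂…⟩) = product of the factor amplitudes for bits b₁, b₂, …; only kets whose every factor amplitude is nonzero survive.
|000⟩: (0.9967)(0.2915)(0.167) = 0.04852
|001⟩: (0.9967)(0.2915)(-0.548 - 0.8196i) = (-0.1592 - 0.2381i)
|010⟩: (0.9967)(-0.452 + 0.843i)(0.167) = (-0.07523 + 0.1403i)
|011⟩: (0.9967)(-0.452 + 0.843i)(-0.548 - 0.8196i) = (0.9355 - 0.0912i)
|100⟩: (0.08091)(0.2915)(0.167) = 0.003939
|101⟩: (0.08091)(0.2915)(-0.548 - 0.8196i) = (-0.01292 - 0.01933i)
|110⟩: (0.08091)(-0.452 + 0.843i)(0.167) = (-0.006107 + 0.01139i)
|111⟩: (0.08091)(-0.452 + 0.843i)(-0.548 - 0.8196i) = (0.07594 - 0.007404i)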